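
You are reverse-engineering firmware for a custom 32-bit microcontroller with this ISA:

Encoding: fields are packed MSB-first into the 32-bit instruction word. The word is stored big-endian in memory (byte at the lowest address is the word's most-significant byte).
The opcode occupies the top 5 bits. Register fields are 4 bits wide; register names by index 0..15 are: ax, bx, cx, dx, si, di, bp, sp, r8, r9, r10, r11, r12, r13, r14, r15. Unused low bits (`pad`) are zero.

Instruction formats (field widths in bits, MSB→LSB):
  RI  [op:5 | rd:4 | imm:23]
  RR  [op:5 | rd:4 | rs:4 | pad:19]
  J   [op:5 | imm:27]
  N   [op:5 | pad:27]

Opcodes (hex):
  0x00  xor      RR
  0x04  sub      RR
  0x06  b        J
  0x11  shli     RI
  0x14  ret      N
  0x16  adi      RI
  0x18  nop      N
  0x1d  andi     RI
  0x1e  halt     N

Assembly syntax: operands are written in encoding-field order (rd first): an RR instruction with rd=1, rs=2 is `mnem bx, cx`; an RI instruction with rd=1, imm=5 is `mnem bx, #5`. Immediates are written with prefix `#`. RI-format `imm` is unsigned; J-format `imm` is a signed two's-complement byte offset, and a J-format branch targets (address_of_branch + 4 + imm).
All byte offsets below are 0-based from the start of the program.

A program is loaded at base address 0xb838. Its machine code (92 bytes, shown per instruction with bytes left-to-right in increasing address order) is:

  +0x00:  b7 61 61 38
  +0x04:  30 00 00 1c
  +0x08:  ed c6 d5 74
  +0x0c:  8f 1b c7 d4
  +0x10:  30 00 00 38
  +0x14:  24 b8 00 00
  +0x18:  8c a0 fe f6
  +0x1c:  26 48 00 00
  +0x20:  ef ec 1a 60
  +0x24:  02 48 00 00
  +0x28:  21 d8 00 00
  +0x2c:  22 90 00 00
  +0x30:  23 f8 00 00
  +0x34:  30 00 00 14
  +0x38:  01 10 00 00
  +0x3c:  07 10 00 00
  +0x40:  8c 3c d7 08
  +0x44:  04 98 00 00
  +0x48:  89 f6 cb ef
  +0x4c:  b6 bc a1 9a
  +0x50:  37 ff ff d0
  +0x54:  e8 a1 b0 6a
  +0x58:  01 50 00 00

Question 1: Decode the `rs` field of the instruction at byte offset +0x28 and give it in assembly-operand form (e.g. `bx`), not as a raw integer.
@+28  big-endian(21 d8 00 00) = 0x21d80000
  opcode bits[31:27]=0x4: sub/RR
  [26:23] rd=3 = dx
  [22:19] rs=11 = r11

r11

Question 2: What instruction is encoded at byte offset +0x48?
off 0x48: read 89 f6 cb ef as big → 0x89f6cbef
  opcode bits[31:27]=0x11: shli/RI
  [26:23] rd=3 = dx
  [22:0] imm=7785455 = #7785455

shli dx, #7785455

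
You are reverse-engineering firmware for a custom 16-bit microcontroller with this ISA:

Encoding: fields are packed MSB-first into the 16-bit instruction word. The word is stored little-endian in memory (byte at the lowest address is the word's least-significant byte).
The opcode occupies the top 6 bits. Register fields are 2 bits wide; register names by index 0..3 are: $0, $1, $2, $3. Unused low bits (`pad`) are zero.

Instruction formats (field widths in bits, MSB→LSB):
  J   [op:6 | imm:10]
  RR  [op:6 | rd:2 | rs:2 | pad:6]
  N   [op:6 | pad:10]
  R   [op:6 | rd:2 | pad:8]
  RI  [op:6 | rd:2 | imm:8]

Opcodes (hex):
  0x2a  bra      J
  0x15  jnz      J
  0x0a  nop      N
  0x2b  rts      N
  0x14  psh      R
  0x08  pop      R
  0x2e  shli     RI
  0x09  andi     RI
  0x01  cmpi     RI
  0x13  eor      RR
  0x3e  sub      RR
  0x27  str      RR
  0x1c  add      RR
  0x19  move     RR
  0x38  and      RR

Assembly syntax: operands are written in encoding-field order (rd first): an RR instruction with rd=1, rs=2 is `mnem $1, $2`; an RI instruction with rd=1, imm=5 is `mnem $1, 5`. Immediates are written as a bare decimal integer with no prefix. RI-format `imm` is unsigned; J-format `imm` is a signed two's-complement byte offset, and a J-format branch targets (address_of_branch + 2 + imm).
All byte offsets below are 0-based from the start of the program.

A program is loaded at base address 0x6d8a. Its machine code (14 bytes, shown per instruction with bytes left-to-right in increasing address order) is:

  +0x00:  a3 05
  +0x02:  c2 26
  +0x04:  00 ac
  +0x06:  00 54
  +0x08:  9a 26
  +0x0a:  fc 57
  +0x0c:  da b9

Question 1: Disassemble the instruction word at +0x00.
off 0x00: read a3 05 as little → 0x05a3
  top 6b → 0x1 → cmpi [RI]
  rd@[9:8]=0x1 ⇒ $1
  imm@[7:0]=0xa3 ⇒ 163

cmpi $1, 163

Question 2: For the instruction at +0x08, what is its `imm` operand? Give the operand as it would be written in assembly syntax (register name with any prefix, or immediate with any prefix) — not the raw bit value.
154

off 0x08: read 9a 26 as little → 0x269a
  op=0x269a>>10=0x9 ⇒ andi (RI)
  rd: (w>>8)&0x3=0x2 → $2
  imm: (w>>0)&0xff=0x9a → 154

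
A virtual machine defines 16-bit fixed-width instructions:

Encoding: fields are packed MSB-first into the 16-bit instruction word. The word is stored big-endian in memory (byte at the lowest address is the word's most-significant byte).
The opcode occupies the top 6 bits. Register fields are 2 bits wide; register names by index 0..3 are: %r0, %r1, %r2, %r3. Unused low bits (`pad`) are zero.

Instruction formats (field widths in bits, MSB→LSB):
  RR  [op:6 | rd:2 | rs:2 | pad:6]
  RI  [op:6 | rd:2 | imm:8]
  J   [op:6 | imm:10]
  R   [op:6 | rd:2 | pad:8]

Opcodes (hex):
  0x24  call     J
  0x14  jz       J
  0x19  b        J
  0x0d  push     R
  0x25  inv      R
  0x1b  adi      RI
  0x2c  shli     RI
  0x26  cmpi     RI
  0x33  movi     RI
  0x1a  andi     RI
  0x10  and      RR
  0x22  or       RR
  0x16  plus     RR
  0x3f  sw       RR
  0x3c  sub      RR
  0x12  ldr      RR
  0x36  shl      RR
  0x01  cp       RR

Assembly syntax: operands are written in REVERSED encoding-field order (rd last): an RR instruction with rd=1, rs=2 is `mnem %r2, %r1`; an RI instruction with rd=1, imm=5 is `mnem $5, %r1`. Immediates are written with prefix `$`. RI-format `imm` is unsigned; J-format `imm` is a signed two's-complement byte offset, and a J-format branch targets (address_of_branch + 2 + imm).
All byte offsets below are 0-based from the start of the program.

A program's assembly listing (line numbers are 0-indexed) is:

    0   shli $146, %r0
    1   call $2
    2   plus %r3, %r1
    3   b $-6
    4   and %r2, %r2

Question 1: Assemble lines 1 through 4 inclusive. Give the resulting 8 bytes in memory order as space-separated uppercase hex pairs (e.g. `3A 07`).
1. call fields op=0x24:6|imm=2:10 → word 9002h → 90 02
2. plus fields op=0x16:6|rd=1:2|rs=3:2|pad=0:6 → word 59c0h → 59 c0
3. b fields op=0x19:6|imm=-6:10 → word 67fah → 67 fa
4. and fields op=0x10:6|rd=2:2|rs=2:2|pad=0:6 → word 4280h → 42 80

90 02 59 C0 67 FA 42 80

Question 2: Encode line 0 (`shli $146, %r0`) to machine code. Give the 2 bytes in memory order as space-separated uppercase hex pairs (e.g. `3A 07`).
L0: shli op=0x2c:6|rd=0:2|imm=146:8 ⇒ 0xb092 ⇒ big b0 92

B0 92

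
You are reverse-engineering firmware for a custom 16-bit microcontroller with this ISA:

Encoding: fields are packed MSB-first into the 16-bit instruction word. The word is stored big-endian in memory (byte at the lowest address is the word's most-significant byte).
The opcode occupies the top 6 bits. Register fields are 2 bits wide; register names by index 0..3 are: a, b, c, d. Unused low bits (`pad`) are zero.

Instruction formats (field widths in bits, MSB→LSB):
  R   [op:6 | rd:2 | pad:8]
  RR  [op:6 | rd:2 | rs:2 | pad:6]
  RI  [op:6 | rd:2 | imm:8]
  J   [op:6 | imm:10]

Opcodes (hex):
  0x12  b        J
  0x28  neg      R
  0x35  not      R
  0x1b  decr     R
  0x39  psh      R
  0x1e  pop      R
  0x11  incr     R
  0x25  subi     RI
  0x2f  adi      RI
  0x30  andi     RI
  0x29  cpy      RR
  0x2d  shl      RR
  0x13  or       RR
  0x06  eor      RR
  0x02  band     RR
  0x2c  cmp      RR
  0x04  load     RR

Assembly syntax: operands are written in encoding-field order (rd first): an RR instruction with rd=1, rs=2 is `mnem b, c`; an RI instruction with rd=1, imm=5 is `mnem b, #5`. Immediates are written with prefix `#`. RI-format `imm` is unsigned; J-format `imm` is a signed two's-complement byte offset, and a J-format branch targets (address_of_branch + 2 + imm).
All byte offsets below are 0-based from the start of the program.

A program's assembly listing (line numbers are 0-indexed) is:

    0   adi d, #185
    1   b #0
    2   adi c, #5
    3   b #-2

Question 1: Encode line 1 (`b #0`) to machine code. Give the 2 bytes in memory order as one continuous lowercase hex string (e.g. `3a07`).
1. b fields op=0x12:6|imm=0:10 → word 4800h → 48 00

4800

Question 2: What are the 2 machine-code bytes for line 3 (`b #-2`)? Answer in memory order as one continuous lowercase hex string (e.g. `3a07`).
3. b fields op=0x12:6|imm=-2:10 → word 4bfeh → 4b fe

4bfe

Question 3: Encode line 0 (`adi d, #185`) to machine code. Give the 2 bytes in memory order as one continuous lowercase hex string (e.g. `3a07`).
bfb9

0. adi fields op=0x2f:6|rd=3:2|imm=185:8 → word bfb9h → bf b9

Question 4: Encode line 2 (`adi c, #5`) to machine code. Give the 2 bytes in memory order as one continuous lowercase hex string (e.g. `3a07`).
be05

line 2 (adi): pack op=0x2f:6|rd=2:2|imm=5:8 = 0xbe05; big→ be 05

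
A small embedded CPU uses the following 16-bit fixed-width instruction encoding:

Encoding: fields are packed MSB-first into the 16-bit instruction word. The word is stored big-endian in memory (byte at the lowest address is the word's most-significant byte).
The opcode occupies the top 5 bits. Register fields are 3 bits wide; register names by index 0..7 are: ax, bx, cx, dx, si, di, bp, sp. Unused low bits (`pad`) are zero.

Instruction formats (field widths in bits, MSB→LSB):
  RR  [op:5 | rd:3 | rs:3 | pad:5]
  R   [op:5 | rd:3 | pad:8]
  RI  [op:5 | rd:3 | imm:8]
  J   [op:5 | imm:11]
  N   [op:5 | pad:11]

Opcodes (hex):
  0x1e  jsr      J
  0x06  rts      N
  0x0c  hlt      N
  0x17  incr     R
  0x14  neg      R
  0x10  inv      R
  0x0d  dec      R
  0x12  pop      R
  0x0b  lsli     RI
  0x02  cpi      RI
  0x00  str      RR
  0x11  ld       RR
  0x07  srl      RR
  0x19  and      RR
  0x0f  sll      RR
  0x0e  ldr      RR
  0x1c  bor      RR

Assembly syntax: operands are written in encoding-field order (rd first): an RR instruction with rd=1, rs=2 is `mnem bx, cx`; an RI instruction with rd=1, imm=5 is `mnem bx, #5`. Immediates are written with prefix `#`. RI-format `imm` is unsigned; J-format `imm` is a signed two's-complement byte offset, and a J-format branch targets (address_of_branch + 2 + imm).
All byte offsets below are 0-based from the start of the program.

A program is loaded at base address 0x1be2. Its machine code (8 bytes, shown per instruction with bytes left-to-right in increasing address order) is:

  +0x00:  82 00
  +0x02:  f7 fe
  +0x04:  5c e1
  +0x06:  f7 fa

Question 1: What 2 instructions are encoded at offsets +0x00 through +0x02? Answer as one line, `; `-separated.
inv cx; jsr #-2

@+00  big-endian(82 00) = 0x8200
  top 5b → 0x10 → inv [R]
  rd: (w>>8)&0x7=0x2 → cx
@+02  big-endian(f7 fe) = 0xf7fe
  top 5b → 0x1e → jsr [J]
  imm: (w>>0)&0x7ff=0x7fe (s11→-2) → #-2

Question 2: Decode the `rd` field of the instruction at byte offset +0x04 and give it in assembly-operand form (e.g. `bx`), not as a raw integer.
si

@+04  big-endian(5c e1) = 0x5ce1
  op=0x5ce1>>11=0xb ⇒ lsli (RI)
  rd@[10:8]=0x4 ⇒ si
  imm@[7:0]=0xe1 ⇒ #225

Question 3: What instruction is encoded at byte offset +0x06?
jsr #-6

off 0x06: read f7 fa as big → 0xf7fa
  opcode bits[15:11]=0x1e: jsr/J
  imm@[10:0]=0x7fa (s11→-6) ⇒ #-6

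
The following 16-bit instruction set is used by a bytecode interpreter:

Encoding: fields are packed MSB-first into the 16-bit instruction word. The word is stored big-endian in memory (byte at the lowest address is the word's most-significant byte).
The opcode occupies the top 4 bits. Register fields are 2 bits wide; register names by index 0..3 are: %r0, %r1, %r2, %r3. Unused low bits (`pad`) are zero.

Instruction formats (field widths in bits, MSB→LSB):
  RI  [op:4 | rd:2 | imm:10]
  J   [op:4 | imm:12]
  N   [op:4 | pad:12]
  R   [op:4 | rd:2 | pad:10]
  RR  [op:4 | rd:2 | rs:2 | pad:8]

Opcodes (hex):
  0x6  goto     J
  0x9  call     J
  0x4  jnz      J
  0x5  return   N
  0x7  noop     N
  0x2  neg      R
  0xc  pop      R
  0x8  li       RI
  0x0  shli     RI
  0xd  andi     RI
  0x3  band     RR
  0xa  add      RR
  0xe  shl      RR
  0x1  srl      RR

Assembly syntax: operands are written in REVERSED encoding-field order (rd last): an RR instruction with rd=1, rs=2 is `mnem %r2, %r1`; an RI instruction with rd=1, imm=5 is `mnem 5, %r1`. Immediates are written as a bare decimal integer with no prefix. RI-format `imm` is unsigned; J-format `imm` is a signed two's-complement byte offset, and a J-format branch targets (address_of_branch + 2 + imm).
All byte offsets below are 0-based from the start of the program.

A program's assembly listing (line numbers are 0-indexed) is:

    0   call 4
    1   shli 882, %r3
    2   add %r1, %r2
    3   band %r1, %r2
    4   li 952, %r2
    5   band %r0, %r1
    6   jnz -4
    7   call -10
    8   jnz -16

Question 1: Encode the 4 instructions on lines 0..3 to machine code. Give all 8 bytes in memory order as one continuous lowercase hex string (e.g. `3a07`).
90040f72a9003900

line 0 (call): pack op=0x9:4|imm=4:12 = 0x9004; big→ 90 04
line 1 (shli): pack op=0x0:4|rd=3:2|imm=882:10 = 0x0f72; big→ 0f 72
line 2 (add): pack op=0xa:4|rd=2:2|rs=1:2|pad=0:8 = 0xa900; big→ a9 00
line 3 (band): pack op=0x3:4|rd=2:2|rs=1:2|pad=0:8 = 0x3900; big→ 39 00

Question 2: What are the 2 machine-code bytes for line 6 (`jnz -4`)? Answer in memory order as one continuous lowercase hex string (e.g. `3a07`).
line 6 (jnz): pack op=0x4:4|imm=-4:12 = 0x4ffc; big→ 4f fc

4ffc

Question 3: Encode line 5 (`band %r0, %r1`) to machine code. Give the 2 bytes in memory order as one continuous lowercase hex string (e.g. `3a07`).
3400

line 5 (band): pack op=0x3:4|rd=1:2|rs=0:2|pad=0:8 = 0x3400; big→ 34 00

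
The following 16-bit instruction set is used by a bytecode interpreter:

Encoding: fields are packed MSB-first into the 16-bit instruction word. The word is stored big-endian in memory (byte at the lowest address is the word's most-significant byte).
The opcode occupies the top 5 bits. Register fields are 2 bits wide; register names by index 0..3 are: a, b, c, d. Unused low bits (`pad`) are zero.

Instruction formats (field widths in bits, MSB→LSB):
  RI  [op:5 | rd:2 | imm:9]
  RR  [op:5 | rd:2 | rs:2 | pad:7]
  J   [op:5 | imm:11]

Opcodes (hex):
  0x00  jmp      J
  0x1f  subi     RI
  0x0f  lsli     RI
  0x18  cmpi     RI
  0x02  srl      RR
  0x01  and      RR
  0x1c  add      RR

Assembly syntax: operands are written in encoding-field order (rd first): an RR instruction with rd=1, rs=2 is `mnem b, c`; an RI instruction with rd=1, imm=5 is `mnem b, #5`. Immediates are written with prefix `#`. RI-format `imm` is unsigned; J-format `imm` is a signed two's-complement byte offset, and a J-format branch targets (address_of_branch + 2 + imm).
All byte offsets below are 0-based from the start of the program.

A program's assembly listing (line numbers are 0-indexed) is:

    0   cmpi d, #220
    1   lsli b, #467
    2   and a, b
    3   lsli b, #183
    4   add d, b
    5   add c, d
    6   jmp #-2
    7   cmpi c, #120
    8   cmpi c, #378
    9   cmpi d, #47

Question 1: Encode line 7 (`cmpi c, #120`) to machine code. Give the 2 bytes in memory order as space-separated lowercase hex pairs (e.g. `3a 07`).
c4 78

L7: cmpi op=0x18:5|rd=2:2|imm=120:9 ⇒ 0xc478 ⇒ big c4 78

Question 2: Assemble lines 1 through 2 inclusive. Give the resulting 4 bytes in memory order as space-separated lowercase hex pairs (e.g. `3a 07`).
line 1 (lsli): pack op=0xf:5|rd=1:2|imm=467:9 = 0x7bd3; big→ 7b d3
line 2 (and): pack op=0x1:5|rd=0:2|rs=1:2|pad=0:7 = 0x0880; big→ 08 80

7b d3 08 80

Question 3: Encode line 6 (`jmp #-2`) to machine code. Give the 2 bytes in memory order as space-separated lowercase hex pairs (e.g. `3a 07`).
07 fe

6. jmp fields op=0x0:5|imm=-2:11 → word 07feh → 07 fe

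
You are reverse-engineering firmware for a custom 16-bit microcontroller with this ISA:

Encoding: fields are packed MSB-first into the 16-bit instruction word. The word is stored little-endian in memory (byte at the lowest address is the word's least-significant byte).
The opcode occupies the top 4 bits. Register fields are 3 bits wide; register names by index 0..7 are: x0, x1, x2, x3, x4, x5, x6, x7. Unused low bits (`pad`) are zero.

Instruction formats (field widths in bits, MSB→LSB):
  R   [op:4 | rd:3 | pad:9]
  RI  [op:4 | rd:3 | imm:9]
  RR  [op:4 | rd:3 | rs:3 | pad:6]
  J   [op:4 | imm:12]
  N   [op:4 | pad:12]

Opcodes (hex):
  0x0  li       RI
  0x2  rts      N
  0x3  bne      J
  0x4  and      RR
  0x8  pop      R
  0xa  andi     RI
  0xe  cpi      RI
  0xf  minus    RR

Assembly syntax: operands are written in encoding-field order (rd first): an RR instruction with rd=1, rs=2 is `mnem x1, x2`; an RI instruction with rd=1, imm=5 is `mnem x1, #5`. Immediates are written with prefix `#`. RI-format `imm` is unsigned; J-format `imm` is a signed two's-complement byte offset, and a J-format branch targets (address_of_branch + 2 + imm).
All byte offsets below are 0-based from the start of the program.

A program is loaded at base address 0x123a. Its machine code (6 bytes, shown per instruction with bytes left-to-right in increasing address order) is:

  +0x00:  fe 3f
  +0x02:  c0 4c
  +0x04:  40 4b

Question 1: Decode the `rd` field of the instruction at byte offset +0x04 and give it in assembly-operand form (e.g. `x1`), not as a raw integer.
+0x04: 40 4b ⇒ word 0x4b40 (little)
  op=0x4b40>>12=0x4 ⇒ and (RR)
  rd: (w>>9)&0x7=0x5 → x5
  rs: (w>>6)&0x7=0x5 → x5

x5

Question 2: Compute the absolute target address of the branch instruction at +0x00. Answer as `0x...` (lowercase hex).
0x123a

+0x00: fe 3f ⇒ word 0x3ffe (little)
  opcode bits[15:12]=0x3: bne/J
  imm@[11:0]=0xffe (s12→-2) ⇒ #-2
  target = base 0x123a + off 0x00 + 2 + imm -2 = 0x123a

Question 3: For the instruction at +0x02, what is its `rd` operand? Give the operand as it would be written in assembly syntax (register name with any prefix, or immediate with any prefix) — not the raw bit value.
[02] c0 4c → 0x4cc0
  opcode bits[15:12]=0x4: and/RR
  [11:9] rd=6 = x6
  [8:6] rs=3 = x3

x6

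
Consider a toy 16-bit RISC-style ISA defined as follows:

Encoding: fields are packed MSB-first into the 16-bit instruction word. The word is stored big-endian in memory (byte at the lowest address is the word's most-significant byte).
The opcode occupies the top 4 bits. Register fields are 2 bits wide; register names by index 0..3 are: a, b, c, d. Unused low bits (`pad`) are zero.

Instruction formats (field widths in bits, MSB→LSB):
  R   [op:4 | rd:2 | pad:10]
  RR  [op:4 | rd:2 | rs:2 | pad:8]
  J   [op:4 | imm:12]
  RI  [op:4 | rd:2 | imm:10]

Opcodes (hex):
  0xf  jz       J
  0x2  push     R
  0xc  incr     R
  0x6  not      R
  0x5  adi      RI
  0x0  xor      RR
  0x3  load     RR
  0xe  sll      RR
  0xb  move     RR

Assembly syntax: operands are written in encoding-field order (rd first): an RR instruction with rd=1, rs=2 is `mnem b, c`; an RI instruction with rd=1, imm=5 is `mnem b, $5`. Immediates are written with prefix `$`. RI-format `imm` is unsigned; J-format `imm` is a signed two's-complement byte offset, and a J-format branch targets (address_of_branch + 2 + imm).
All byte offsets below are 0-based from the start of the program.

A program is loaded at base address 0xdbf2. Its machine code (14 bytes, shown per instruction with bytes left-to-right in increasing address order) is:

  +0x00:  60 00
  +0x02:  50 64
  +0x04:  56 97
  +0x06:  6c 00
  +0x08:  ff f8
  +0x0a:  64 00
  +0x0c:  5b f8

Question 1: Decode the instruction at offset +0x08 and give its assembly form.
jz $-8

@+08  big-endian(ff f8) = 0xfff8
  op=0xfff8>>12=0xf ⇒ jz (J)
  imm: (w>>0)&0xfff=0xff8 (s12→-8) → $-8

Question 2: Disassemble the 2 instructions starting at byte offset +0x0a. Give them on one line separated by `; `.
@+0a  big-endian(64 00) = 0x6400
  opcode bits[15:12]=0x6: not/R
  [11:10] rd=1 = b
@+0c  big-endian(5b f8) = 0x5bf8
  opcode bits[15:12]=0x5: adi/RI
  [11:10] rd=2 = c
  [9:0] imm=1016 = $1016

not b; adi c, $1016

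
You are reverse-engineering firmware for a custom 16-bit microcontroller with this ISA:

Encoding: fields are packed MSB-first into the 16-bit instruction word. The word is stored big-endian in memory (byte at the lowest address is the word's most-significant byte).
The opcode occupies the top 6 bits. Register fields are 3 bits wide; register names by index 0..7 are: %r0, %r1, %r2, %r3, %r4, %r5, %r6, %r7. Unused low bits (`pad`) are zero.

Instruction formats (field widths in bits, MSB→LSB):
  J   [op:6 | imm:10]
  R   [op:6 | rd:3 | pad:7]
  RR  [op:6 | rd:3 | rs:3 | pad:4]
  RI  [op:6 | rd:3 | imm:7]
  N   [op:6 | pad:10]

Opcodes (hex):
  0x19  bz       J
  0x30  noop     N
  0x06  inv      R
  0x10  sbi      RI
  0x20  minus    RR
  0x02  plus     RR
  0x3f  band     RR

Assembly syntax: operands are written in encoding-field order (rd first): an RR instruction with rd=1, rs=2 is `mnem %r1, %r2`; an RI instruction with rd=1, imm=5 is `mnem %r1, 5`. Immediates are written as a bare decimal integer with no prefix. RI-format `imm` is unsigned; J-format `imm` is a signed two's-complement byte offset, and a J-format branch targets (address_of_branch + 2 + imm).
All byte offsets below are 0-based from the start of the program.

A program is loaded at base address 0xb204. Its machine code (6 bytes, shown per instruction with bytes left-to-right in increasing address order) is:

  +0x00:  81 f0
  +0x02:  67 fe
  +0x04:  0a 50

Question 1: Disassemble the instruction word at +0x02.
bz -2

[02] 67 fe → 0x67fe
  top 6b → 0x19 → bz [J]
  [9:0] imm=1022 (s10→-2) = -2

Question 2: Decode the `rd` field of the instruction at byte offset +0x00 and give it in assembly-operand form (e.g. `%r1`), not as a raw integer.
+0x00: 81 f0 ⇒ word 0x81f0 (big)
  op=0x81f0>>10=0x20 ⇒ minus (RR)
  rd@[9:7]=0x3 ⇒ %r3
  rs@[6:4]=0x7 ⇒ %r7

%r3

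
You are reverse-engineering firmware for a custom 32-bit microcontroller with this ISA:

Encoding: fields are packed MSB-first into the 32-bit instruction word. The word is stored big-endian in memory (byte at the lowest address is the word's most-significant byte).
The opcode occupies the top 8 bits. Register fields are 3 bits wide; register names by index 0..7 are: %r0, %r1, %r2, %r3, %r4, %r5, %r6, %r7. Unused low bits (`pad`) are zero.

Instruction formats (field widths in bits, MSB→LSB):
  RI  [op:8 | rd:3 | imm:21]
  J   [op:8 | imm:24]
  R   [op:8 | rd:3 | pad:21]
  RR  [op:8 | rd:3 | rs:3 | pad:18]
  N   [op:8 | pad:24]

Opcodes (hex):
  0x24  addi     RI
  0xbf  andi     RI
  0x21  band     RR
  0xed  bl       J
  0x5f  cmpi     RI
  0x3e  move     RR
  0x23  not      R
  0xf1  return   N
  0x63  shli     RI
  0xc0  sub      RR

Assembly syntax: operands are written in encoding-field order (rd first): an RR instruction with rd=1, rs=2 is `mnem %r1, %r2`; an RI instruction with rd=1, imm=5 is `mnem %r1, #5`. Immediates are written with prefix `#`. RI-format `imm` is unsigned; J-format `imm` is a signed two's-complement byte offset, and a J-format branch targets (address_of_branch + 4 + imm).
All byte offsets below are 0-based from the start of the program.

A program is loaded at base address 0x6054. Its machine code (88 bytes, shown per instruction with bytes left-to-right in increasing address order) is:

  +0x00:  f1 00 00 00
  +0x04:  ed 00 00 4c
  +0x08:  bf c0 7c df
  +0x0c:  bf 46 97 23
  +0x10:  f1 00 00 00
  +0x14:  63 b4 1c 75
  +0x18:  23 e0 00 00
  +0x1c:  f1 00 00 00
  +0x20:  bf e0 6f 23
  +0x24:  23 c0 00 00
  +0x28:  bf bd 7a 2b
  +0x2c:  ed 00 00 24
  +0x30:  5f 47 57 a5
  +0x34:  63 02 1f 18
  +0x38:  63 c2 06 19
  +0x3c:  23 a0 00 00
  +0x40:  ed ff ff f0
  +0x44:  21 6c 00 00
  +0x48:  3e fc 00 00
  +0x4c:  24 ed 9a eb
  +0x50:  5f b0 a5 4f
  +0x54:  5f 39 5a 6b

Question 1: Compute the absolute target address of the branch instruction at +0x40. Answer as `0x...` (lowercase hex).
0x6088

[40] ed ff ff f0 → 0xedfffff0
  top 8b → 0xed → bl [J]
  [23:0] imm=16777200 (s24→-16) = #-16
  target = base 0x6054 + off 0x40 + 4 + imm -16 = 0x6088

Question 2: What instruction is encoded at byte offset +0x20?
andi %r7, #28451

off 0x20: read bf e0 6f 23 as big → 0xbfe06f23
  top 8b → 0xbf → andi [RI]
  rd: (w>>21)&0x7=0x7 → %r7
  imm: (w>>0)&0x1fffff=0x6f23 → #28451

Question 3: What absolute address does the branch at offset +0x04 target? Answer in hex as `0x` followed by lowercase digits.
0x60a8

@+04  big-endian(ed 00 00 4c) = 0xed00004c
  op=0xed00004c>>24=0xed ⇒ bl (J)
  imm: (w>>0)&0xffffff=0x4c → #76
  target = base 0x6054 + off 0x04 + 4 + imm 76 = 0x60a8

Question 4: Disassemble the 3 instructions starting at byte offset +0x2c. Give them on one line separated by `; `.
+0x2c: ed 00 00 24 ⇒ word 0xed000024 (big)
  op=0xed000024>>24=0xed ⇒ bl (J)
  imm@[23:0]=0x24 ⇒ #36
+0x30: 5f 47 57 a5 ⇒ word 0x5f4757a5 (big)
  op=0x5f4757a5>>24=0x5f ⇒ cmpi (RI)
  rd@[23:21]=0x2 ⇒ %r2
  imm@[20:0]=0x757a5 ⇒ #481189
+0x34: 63 02 1f 18 ⇒ word 0x63021f18 (big)
  op=0x63021f18>>24=0x63 ⇒ shli (RI)
  rd@[23:21]=0x0 ⇒ %r0
  imm@[20:0]=0x21f18 ⇒ #139032

bl #36; cmpi %r2, #481189; shli %r0, #139032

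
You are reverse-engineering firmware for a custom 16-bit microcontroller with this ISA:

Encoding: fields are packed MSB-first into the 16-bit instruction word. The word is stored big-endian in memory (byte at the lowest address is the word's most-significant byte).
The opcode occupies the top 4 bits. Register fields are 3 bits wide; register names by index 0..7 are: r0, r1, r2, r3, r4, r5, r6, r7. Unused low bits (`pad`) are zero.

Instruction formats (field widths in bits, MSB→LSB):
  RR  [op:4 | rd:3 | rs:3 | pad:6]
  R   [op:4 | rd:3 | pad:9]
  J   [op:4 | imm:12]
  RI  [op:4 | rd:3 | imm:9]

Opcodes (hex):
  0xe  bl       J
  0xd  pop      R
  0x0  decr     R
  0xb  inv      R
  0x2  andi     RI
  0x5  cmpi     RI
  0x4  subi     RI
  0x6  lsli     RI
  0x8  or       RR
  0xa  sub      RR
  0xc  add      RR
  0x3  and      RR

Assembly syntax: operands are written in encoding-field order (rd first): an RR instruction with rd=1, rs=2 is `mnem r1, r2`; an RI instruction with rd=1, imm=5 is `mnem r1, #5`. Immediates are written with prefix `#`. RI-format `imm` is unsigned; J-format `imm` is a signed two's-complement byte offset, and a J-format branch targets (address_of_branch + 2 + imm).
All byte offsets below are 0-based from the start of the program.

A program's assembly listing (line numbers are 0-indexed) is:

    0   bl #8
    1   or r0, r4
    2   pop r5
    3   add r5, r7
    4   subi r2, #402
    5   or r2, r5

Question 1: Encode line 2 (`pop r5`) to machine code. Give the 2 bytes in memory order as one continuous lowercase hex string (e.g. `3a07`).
L2: pop op=0xd:4|rd=5:3|pad=0:9 ⇒ 0xda00 ⇒ big da 00

da00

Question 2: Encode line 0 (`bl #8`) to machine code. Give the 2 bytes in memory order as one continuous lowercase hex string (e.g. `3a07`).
e008

0. bl fields op=0xe:4|imm=8:12 → word e008h → e0 08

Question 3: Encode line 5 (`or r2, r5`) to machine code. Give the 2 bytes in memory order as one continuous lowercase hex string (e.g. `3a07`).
line 5 (or): pack op=0x8:4|rd=2:3|rs=5:3|pad=0:6 = 0x8540; big→ 85 40

8540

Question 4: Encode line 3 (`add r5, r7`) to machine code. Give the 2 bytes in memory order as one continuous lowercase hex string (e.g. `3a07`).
cbc0

L3: add op=0xc:4|rd=5:3|rs=7:3|pad=0:6 ⇒ 0xcbc0 ⇒ big cb c0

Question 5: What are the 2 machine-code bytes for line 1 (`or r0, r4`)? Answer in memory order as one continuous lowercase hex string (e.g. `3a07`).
8100

1. or fields op=0x8:4|rd=0:3|rs=4:3|pad=0:6 → word 8100h → 81 00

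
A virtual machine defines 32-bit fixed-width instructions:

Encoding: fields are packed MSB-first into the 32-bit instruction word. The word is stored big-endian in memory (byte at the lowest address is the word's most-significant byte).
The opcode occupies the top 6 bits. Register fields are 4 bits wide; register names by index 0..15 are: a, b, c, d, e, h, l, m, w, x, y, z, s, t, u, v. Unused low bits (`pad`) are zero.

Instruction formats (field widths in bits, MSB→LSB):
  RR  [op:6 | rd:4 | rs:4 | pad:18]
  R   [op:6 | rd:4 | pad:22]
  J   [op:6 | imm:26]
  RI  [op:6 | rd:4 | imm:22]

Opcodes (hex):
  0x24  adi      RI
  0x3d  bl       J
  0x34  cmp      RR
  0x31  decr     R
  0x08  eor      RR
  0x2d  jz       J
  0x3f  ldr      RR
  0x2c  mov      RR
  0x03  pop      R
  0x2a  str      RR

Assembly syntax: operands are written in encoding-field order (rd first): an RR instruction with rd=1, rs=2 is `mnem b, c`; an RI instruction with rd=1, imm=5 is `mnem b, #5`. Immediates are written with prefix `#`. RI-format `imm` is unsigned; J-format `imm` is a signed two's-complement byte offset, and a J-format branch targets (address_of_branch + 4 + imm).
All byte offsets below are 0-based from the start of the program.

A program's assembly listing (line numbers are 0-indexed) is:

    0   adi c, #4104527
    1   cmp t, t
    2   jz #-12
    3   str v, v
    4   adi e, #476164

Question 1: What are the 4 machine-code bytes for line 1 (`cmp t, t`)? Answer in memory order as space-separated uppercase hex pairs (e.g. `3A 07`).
D3 74 00 00

line 1 (cmp): pack op=0x34:6|rd=13:4|rs=13:4|pad=0:18 = 0xd3740000; big→ d3 74 00 00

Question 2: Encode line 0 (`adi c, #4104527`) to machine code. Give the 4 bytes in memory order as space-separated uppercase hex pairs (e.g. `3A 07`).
90 BE A1 4F

line 0 (adi): pack op=0x24:6|rd=2:4|imm=4104527:22 = 0x90bea14f; big→ 90 be a1 4f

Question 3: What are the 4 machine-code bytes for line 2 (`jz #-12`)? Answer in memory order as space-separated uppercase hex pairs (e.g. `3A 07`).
L2: jz op=0x2d:6|imm=-12:26 ⇒ 0xb7fffff4 ⇒ big b7 ff ff f4

B7 FF FF F4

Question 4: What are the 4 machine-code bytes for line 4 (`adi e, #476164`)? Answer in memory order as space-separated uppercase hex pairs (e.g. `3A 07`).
L4: adi op=0x24:6|rd=4:4|imm=476164:22 ⇒ 0x91074404 ⇒ big 91 07 44 04

91 07 44 04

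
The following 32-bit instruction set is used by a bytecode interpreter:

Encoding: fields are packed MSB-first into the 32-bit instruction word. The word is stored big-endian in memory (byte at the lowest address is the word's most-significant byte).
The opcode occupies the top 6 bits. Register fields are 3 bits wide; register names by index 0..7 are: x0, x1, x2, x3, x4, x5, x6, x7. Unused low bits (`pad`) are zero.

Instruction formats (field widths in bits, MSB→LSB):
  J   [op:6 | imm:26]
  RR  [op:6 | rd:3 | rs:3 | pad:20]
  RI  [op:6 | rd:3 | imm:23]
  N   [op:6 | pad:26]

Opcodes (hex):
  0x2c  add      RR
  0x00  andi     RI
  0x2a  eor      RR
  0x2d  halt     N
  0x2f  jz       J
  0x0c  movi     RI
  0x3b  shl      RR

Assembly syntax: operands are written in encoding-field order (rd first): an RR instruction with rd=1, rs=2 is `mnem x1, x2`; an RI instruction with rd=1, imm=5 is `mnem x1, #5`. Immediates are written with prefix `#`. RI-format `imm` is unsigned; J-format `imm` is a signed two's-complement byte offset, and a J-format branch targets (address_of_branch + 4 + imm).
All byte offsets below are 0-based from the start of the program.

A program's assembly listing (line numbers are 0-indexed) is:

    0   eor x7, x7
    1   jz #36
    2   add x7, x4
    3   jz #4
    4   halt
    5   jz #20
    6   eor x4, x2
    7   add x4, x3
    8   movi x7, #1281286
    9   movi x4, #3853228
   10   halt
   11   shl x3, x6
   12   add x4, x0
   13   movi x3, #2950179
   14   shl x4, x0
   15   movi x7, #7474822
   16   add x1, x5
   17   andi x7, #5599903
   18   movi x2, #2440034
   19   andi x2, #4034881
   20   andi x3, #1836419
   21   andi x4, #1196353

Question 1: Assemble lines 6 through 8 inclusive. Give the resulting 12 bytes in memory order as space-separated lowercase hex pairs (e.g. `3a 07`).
aa 20 00 00 b2 30 00 00 33 93 8d 06

line 6 (eor): pack op=0x2a:6|rd=4:3|rs=2:3|pad=0:20 = 0xaa200000; big→ aa 20 00 00
line 7 (add): pack op=0x2c:6|rd=4:3|rs=3:3|pad=0:20 = 0xb2300000; big→ b2 30 00 00
line 8 (movi): pack op=0xc:6|rd=7:3|imm=1281286:23 = 0x33938d06; big→ 33 93 8d 06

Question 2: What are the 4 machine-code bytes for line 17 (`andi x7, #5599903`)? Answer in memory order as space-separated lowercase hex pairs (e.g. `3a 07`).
03 d5 72 9f

L17: andi op=0x0:6|rd=7:3|imm=5599903:23 ⇒ 0x03d5729f ⇒ big 03 d5 72 9f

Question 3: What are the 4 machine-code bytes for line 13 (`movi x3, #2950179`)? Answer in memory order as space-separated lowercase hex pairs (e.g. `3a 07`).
line 13 (movi): pack op=0xc:6|rd=3:3|imm=2950179:23 = 0x31ad0423; big→ 31 ad 04 23

31 ad 04 23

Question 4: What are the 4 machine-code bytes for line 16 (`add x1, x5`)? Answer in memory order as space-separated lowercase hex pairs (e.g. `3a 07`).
b0 d0 00 00

line 16 (add): pack op=0x2c:6|rd=1:3|rs=5:3|pad=0:20 = 0xb0d00000; big→ b0 d0 00 00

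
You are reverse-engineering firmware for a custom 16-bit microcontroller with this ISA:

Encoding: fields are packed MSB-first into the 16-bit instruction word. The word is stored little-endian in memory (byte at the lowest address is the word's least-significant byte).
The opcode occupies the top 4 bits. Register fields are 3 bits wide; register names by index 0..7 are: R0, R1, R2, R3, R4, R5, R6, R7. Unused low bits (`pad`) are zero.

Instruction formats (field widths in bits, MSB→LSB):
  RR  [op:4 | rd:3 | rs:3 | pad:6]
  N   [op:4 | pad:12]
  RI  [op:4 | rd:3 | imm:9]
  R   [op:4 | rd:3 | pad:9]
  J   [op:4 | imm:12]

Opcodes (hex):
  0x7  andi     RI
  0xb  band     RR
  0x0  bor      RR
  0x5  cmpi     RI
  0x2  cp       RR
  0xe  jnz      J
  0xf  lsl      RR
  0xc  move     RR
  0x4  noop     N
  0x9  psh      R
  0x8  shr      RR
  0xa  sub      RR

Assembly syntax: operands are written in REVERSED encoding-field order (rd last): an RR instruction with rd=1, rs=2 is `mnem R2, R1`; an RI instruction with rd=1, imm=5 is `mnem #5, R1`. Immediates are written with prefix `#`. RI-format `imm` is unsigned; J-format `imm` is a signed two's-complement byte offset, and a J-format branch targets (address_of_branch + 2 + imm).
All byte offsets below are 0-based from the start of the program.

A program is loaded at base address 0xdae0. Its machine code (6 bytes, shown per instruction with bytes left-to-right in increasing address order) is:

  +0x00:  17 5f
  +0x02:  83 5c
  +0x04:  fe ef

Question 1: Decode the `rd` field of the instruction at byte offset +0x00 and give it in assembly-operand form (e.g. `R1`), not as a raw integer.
R7

off 0x00: read 17 5f as little → 0x5f17
  opcode bits[15:12]=0x5: cmpi/RI
  [11:9] rd=7 = R7
  [8:0] imm=279 = #279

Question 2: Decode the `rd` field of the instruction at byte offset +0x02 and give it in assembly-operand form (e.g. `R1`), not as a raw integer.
R6

off 0x02: read 83 5c as little → 0x5c83
  op=0x5c83>>12=0x5 ⇒ cmpi (RI)
  rd: (w>>9)&0x7=0x6 → R6
  imm: (w>>0)&0x1ff=0x83 → #131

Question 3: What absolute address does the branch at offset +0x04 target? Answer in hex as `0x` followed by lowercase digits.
@+04  little-endian(fe ef) = 0xeffe
  top 4b → 0xe → jnz [J]
  [11:0] imm=4094 (s12→-2) = #-2
  target = base 0xdae0 + off 0x04 + 2 + imm -2 = 0xdae4

0xdae4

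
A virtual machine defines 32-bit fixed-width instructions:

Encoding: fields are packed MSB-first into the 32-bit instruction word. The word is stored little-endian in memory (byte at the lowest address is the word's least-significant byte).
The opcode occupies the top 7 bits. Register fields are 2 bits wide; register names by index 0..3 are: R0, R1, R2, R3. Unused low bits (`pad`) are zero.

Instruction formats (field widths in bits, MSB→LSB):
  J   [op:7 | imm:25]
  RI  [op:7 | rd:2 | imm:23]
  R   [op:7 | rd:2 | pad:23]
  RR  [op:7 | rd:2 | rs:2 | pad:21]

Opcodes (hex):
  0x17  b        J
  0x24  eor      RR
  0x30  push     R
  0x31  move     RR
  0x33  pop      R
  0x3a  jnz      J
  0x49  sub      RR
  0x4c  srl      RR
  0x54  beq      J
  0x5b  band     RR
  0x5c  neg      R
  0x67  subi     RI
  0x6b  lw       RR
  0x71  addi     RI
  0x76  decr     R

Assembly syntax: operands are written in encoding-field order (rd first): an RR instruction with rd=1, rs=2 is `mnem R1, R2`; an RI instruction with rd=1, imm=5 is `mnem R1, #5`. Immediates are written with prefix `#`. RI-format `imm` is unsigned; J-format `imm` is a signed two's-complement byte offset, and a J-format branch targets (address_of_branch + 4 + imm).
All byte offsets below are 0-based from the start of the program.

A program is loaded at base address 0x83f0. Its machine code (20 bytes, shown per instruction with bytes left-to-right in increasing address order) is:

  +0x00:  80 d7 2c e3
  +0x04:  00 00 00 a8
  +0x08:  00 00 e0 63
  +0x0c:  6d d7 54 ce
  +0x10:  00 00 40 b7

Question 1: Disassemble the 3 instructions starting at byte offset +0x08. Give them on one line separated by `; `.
move R3, R3; subi R0, #5560173; band R2, R2

off 0x08: read 00 00 e0 63 as little → 0x63e00000
  top 7b → 0x31 → move [RR]
  [24:23] rd=3 = R3
  [22:21] rs=3 = R3
off 0x0c: read 6d d7 54 ce as little → 0xce54d76d
  top 7b → 0x67 → subi [RI]
  [24:23] rd=0 = R0
  [22:0] imm=5560173 = #5560173
off 0x10: read 00 00 40 b7 as little → 0xb7400000
  top 7b → 0x5b → band [RR]
  [24:23] rd=2 = R2
  [22:21] rs=2 = R2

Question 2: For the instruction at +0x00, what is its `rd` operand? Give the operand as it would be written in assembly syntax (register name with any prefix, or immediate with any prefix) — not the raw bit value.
off 0x00: read 80 d7 2c e3 as little → 0xe32cd780
  opcode bits[31:25]=0x71: addi/RI
  rd@[24:23]=0x2 ⇒ R2
  imm@[22:0]=0x2cd780 ⇒ #2938752

R2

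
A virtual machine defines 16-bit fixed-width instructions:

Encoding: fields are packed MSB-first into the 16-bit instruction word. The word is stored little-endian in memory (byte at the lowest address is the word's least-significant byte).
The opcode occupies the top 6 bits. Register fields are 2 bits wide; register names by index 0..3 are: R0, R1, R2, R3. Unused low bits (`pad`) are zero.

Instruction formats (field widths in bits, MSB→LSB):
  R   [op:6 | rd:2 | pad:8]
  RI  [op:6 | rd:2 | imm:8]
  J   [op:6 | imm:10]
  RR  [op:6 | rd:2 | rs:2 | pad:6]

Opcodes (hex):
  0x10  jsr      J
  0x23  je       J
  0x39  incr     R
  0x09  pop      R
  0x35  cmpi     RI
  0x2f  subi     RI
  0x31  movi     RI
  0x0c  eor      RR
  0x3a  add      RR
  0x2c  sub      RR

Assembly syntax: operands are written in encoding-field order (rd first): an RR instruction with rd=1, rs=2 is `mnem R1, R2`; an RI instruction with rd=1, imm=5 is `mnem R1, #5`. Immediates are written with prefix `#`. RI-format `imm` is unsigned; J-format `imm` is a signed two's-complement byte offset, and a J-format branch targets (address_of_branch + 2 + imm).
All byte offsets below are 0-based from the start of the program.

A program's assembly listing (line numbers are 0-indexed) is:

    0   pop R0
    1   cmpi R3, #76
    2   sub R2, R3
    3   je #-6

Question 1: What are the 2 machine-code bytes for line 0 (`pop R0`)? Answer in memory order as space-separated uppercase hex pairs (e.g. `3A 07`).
line 0 (pop): pack op=0x9:6|rd=0:2|pad=0:8 = 0x2400; little→ 00 24

00 24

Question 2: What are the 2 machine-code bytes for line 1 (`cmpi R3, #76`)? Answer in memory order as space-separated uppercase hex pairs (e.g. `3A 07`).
4C D7

line 1 (cmpi): pack op=0x35:6|rd=3:2|imm=76:8 = 0xd74c; little→ 4c d7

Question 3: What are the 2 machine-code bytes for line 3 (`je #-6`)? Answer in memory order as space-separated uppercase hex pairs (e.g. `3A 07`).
FA 8F

3. je fields op=0x23:6|imm=-6:10 → word 8ffah → fa 8f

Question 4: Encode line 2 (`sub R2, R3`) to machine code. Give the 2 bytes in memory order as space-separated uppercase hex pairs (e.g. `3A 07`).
C0 B2

line 2 (sub): pack op=0x2c:6|rd=2:2|rs=3:2|pad=0:6 = 0xb2c0; little→ c0 b2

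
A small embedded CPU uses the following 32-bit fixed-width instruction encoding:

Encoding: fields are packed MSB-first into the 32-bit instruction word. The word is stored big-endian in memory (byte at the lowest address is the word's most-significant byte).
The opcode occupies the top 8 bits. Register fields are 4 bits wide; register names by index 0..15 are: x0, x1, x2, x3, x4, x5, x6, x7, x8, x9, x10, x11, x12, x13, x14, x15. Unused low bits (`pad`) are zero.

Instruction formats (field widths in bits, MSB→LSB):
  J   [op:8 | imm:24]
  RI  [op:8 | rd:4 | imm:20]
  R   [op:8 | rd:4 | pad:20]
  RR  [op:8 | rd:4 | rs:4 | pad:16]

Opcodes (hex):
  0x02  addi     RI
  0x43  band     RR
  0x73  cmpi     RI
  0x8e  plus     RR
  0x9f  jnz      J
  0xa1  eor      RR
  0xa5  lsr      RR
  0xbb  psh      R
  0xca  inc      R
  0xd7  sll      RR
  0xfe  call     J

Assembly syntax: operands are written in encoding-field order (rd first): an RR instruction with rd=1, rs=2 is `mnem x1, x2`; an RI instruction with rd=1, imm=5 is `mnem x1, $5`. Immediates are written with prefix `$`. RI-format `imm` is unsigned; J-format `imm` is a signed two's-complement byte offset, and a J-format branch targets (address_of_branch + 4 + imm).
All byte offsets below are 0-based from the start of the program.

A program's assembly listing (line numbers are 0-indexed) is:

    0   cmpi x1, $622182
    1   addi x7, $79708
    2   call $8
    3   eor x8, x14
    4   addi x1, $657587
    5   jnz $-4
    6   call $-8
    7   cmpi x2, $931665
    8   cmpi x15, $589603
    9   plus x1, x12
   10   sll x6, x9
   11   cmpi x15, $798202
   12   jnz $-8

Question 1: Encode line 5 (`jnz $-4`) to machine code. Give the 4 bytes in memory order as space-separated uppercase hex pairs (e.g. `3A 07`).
9F FF FF FC

5. jnz fields op=0x9f:8|imm=-4:24 → word 9ffffffch → 9f ff ff fc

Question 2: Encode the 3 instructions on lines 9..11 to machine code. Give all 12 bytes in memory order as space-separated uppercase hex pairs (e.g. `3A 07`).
8E 1C 00 00 D7 69 00 00 73 FC 2D FA

L9: plus op=0x8e:8|rd=1:4|rs=12:4|pad=0:16 ⇒ 0x8e1c0000 ⇒ big 8e 1c 00 00
L10: sll op=0xd7:8|rd=6:4|rs=9:4|pad=0:16 ⇒ 0xd7690000 ⇒ big d7 69 00 00
L11: cmpi op=0x73:8|rd=15:4|imm=798202:20 ⇒ 0x73fc2dfa ⇒ big 73 fc 2d fa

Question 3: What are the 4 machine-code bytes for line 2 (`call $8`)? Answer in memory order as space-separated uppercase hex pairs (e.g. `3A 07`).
line 2 (call): pack op=0xfe:8|imm=8:24 = 0xfe000008; big→ fe 00 00 08

FE 00 00 08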